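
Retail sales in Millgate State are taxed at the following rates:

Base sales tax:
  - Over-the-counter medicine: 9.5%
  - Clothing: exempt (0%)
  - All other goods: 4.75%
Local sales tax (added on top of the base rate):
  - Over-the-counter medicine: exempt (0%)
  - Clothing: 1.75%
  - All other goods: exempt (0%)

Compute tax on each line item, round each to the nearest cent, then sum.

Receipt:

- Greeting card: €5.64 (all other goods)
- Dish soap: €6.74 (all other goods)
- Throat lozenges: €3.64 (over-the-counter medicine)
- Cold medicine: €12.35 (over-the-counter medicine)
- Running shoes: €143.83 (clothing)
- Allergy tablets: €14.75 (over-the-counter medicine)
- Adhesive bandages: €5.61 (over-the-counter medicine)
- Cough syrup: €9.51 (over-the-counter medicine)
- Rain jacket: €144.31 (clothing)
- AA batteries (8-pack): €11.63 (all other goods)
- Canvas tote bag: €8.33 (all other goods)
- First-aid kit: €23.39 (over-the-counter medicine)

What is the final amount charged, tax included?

€402.89

Greeting card €5.64: all other goods → 4.75% + 0% local = 4.75% → €0.27
Dish soap €6.74: all other goods → 4.75% + 0% local = 4.75% → €0.32
Throat lozenges €3.64: over-the-counter medicine → 9.5% + 0% local = 9.5% → €0.35
Cold medicine €12.35: over-the-counter medicine → 9.5% + 0% local = 9.5% → €1.17
Running shoes €143.83: clothing → 0% + 1.75% local = 1.75% → €2.52
Allergy tablets €14.75: over-the-counter medicine → 9.5% + 0% local = 9.5% → €1.40
Adhesive bandages €5.61: over-the-counter medicine → 9.5% + 0% local = 9.5% → €0.53
Cough syrup €9.51: over-the-counter medicine → 9.5% + 0% local = 9.5% → €0.90
Rain jacket €144.31: clothing → 0% + 1.75% local = 1.75% → €2.53
AA batteries (8-pack) €11.63: all other goods → 4.75% + 0% local = 4.75% → €0.55
Canvas tote bag €8.33: all other goods → 4.75% + 0% local = 4.75% → €0.40
First-aid kit €23.39: over-the-counter medicine → 9.5% + 0% local = 9.5% → €2.22
Subtotal = €389.73; tax = €13.16; total due = €402.89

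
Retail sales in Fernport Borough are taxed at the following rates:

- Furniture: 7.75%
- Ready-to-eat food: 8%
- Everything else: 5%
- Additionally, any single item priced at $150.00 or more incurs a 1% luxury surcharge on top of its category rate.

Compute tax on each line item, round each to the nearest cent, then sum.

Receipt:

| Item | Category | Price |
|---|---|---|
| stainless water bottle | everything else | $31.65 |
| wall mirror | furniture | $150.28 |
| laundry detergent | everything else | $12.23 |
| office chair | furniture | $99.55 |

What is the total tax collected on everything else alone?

Stainless water bottle $31.65: everything else → 5% → $1.58
Laundry detergent $12.23: everything else → 5% → $0.61
Tax on everything else = $1.58 + $0.61 = $2.19

$2.19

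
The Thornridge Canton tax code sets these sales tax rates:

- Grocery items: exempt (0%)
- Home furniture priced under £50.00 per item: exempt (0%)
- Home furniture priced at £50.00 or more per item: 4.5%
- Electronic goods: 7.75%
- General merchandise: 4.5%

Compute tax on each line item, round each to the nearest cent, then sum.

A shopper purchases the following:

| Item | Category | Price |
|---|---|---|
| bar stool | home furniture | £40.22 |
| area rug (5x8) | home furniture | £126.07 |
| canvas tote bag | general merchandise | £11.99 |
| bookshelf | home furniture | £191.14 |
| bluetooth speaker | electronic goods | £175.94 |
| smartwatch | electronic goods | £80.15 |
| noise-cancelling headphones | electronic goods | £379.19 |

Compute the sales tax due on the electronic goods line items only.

£49.24

Bluetooth speaker £175.94: electronic goods → 7.75% → £13.64
Smartwatch £80.15: electronic goods → 7.75% → £6.21
Noise-cancelling headphones £379.19: electronic goods → 7.75% → £29.39
Tax on electronic goods = £13.64 + £6.21 + £29.39 = £49.24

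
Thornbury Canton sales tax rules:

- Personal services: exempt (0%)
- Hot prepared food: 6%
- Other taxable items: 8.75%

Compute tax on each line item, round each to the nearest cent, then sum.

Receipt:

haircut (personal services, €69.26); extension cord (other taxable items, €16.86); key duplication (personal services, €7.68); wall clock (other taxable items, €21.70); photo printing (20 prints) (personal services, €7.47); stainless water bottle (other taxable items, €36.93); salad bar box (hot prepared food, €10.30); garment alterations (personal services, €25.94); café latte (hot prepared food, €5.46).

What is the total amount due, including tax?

Haircut €69.26: personal services → 0% → €0.00
Extension cord €16.86: other taxable items → 8.75% → €1.48
Key duplication €7.68: personal services → 0% → €0.00
Wall clock €21.70: other taxable items → 8.75% → €1.90
Photo printing (20 prints) €7.47: personal services → 0% → €0.00
Stainless water bottle €36.93: other taxable items → 8.75% → €3.23
Salad bar box €10.30: hot prepared food → 6% → €0.62
Garment alterations €25.94: personal services → 0% → €0.00
Café latte €5.46: hot prepared food → 6% → €0.33
Subtotal = €201.60; tax = €7.56; total due = €209.16

€209.16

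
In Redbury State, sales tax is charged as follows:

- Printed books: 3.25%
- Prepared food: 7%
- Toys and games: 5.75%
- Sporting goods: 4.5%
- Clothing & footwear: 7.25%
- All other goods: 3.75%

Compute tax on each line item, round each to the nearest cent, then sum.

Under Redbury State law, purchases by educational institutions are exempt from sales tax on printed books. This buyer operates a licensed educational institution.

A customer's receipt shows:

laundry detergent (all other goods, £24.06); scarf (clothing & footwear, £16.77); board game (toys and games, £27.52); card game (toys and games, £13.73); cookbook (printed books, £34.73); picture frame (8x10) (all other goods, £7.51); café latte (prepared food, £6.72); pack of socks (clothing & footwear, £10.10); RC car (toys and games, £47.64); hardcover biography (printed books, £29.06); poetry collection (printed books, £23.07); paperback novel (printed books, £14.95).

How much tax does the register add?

Laundry detergent £24.06: all other goods → 3.75% → £0.90
Scarf £16.77: clothing & footwear → 7.25% → £1.22
Board game £27.52: toys and games → 5.75% → £1.58
Card game £13.73: toys and games → 5.75% → £0.79
Cookbook £34.73: printed books, buyer-exempt → 0% → £0.00
Picture frame (8x10) £7.51: all other goods → 3.75% → £0.28
Café latte £6.72: prepared food → 7% → £0.47
Pack of socks £10.10: clothing & footwear → 7.25% → £0.73
RC car £47.64: toys and games → 5.75% → £2.74
Hardcover biography £29.06: printed books, buyer-exempt → 0% → £0.00
Poetry collection £23.07: printed books, buyer-exempt → 0% → £0.00
Paperback novel £14.95: printed books, buyer-exempt → 0% → £0.00
Total tax = £0.90 + £1.22 + £1.58 + £0.79 + £0.28 + £0.47 + £0.73 + £2.74 = £8.71

£8.71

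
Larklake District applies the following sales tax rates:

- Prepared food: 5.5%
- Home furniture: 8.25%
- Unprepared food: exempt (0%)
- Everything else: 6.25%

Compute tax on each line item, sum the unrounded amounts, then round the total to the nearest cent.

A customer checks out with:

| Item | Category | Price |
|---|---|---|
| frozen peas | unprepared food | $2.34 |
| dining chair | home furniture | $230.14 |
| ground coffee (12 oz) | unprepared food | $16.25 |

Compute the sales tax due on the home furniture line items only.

Dining chair $230.14: home furniture → 8.25% → $18.98655
Tax on home furniture: unrounded sum = $18.98655 → $18.99

$18.99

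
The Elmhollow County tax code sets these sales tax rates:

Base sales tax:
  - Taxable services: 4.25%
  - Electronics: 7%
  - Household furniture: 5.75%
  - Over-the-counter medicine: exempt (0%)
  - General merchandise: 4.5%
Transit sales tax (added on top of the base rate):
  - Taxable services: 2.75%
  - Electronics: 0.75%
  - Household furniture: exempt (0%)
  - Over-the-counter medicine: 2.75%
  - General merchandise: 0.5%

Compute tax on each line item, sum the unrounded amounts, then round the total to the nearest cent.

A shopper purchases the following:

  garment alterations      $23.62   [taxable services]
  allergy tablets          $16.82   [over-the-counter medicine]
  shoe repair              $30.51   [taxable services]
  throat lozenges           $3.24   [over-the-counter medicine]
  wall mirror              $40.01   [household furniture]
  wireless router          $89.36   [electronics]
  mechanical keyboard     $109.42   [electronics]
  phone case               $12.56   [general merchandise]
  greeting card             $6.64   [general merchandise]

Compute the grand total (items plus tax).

Garment alterations $23.62: taxable services → 4.25% + 2.75% transit = 7% → $1.6534
Allergy tablets $16.82: over-the-counter medicine → 0% + 2.75% transit = 2.75% → $0.46255
Shoe repair $30.51: taxable services → 4.25% + 2.75% transit = 7% → $2.1357
Throat lozenges $3.24: over-the-counter medicine → 0% + 2.75% transit = 2.75% → $0.0891
Wall mirror $40.01: household furniture → 5.75% + 0% transit = 5.75% → $2.300575
Wireless router $89.36: electronics → 7% + 0.75% transit = 7.75% → $6.9254
Mechanical keyboard $109.42: electronics → 7% + 0.75% transit = 7.75% → $8.48005
Phone case $12.56: general merchandise → 4.5% + 0.5% transit = 5% → $0.628
Greeting card $6.64: general merchandise → 4.5% + 0.5% transit = 5% → $0.332
Subtotal = $332.18; unrounded tax = $23.006775 → $23.01; total due = $355.19

$355.19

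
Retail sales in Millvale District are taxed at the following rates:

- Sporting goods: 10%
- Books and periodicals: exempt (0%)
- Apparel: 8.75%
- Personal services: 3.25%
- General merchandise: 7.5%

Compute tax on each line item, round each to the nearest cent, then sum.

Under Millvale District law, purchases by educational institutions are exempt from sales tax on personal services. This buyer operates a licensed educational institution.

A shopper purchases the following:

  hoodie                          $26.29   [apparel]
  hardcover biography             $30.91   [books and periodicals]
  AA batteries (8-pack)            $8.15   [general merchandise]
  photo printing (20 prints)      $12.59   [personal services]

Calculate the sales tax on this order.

Hoodie $26.29: apparel → 8.75% → $2.30
Hardcover biography $30.91: books and periodicals → 0% → $0.00
AA batteries (8-pack) $8.15: general merchandise → 7.5% → $0.61
Photo printing (20 prints) $12.59: personal services, buyer-exempt → 0% → $0.00
Total tax = $2.30 + $0.61 = $2.91

$2.91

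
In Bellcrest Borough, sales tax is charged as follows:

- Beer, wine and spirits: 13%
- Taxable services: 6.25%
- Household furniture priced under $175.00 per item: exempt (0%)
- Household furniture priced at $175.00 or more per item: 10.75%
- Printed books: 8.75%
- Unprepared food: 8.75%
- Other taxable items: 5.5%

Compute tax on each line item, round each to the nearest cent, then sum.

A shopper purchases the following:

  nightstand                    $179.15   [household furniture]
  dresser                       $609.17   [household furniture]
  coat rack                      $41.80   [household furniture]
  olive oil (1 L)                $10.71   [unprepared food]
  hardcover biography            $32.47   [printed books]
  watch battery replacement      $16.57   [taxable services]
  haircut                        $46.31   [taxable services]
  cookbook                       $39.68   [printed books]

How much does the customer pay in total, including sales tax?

$1071.79

Nightstand $179.15: household furniture, $175.00 or more → 10.75% → $19.26
Dresser $609.17: household furniture, $175.00 or more → 10.75% → $65.49
Coat rack $41.80: household furniture, under $175.00 → 0% → $0.00
Olive oil (1 L) $10.71: unprepared food → 8.75% → $0.94
Hardcover biography $32.47: printed books → 8.75% → $2.84
Watch battery replacement $16.57: taxable services → 6.25% → $1.04
Haircut $46.31: taxable services → 6.25% → $2.89
Cookbook $39.68: printed books → 8.75% → $3.47
Subtotal = $975.86; tax = $95.93; total due = $1071.79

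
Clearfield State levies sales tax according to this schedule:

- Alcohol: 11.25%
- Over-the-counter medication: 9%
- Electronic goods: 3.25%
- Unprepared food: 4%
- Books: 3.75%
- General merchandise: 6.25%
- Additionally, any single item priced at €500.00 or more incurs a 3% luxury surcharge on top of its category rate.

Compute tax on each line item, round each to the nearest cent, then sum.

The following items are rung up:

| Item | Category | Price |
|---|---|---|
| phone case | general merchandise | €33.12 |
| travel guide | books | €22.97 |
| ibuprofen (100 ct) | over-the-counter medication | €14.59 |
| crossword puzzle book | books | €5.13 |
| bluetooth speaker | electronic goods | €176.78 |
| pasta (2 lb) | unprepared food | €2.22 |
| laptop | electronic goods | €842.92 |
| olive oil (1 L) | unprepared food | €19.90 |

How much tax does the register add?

Phone case €33.12: general merchandise → 6.25% → €2.07
Travel guide €22.97: books → 3.75% → €0.86
Ibuprofen (100 ct) €14.59: over-the-counter medication → 9% → €1.31
Crossword puzzle book €5.13: books → 3.75% → €0.19
Bluetooth speaker €176.78: electronic goods → 3.25% → €5.75
Pasta (2 lb) €2.22: unprepared food → 4% → €0.09
Laptop €842.92: electronic goods → 3.25% + 3% surcharge = 6.25% → €52.68
Olive oil (1 L) €19.90: unprepared food → 4% → €0.80
Total tax = €2.07 + €0.86 + €1.31 + €0.19 + €5.75 + €0.09 + €52.68 + €0.80 = €63.75

€63.75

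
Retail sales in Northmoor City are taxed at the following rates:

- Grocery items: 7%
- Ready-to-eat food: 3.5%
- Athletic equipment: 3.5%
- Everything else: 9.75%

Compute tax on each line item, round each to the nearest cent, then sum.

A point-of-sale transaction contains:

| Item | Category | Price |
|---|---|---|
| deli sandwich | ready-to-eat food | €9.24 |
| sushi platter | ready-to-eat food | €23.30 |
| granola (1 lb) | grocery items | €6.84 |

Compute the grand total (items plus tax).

Deli sandwich €9.24: ready-to-eat food → 3.5% → €0.32
Sushi platter €23.30: ready-to-eat food → 3.5% → €0.82
Granola (1 lb) €6.84: grocery items → 7% → €0.48
Subtotal = €39.38; tax = €1.62; total due = €41.00

€41.00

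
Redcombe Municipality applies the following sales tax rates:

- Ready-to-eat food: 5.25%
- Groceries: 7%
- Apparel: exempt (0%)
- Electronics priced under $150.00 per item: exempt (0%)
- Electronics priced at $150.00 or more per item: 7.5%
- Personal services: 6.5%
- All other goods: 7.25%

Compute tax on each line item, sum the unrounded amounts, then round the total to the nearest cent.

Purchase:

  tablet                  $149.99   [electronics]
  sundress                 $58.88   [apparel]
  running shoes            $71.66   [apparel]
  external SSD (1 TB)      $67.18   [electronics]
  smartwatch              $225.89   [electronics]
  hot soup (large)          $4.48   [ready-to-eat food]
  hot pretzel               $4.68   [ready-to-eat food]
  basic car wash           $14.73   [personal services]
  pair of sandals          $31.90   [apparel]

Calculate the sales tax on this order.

$18.38

Tablet $149.99: electronics, under $150.00 → 0% → $0.00
Sundress $58.88: apparel → 0% → $0.00
Running shoes $71.66: apparel → 0% → $0.00
External SSD (1 TB) $67.18: electronics, under $150.00 → 0% → $0.00
Smartwatch $225.89: electronics, $150.00 or more → 7.5% → $16.94175
Hot soup (large) $4.48: ready-to-eat food → 5.25% → $0.2352
Hot pretzel $4.68: ready-to-eat food → 5.25% → $0.2457
Basic car wash $14.73: personal services → 6.5% → $0.95745
Pair of sandals $31.90: apparel → 0% → $0.00
Unrounded tax sum = $18.3801 → $18.38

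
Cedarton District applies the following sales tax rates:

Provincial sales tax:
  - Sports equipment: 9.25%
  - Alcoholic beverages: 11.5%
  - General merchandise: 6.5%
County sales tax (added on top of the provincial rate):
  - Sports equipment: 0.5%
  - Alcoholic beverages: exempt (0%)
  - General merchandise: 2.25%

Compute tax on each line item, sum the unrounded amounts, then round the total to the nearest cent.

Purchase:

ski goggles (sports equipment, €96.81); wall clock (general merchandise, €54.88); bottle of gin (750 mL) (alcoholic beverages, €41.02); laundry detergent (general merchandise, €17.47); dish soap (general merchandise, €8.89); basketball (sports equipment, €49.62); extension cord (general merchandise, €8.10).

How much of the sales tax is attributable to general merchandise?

€7.82

Wall clock €54.88: general merchandise → 6.5% + 2.25% county = 8.75% → €4.802
Laundry detergent €17.47: general merchandise → 6.5% + 2.25% county = 8.75% → €1.528625
Dish soap €8.89: general merchandise → 6.5% + 2.25% county = 8.75% → €0.777875
Extension cord €8.10: general merchandise → 6.5% + 2.25% county = 8.75% → €0.70875
Tax on general merchandise: unrounded sum = €7.81725 → €7.82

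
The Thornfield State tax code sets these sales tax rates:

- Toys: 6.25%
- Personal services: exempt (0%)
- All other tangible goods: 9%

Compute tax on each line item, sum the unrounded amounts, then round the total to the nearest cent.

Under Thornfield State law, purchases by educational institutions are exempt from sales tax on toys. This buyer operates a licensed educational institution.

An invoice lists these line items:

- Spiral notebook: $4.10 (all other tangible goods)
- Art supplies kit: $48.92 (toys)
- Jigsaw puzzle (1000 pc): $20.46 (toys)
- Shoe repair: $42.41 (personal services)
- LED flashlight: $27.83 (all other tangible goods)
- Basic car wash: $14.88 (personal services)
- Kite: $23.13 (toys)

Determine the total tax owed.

Spiral notebook $4.10: all other tangible goods → 9% → $0.369
Art supplies kit $48.92: toys, buyer-exempt → 0% → $0.00
Jigsaw puzzle (1000 pc) $20.46: toys, buyer-exempt → 0% → $0.00
Shoe repair $42.41: personal services → 0% → $0.00
LED flashlight $27.83: all other tangible goods → 9% → $2.5047
Basic car wash $14.88: personal services → 0% → $0.00
Kite $23.13: toys, buyer-exempt → 0% → $0.00
Unrounded tax sum = $2.8737 → $2.87

$2.87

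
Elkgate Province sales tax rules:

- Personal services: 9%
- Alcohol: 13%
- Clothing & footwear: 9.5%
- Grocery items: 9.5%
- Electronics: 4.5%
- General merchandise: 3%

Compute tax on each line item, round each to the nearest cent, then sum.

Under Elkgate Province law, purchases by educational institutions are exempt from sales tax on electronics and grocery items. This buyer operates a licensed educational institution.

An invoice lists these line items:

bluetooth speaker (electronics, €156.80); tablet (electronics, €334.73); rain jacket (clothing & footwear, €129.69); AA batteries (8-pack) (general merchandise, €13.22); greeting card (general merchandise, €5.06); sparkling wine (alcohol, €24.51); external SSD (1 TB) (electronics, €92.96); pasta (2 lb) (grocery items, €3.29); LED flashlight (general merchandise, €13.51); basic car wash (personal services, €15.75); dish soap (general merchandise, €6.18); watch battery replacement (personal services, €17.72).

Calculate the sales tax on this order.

Bluetooth speaker €156.80: electronics, buyer-exempt → 0% → €0.00
Tablet €334.73: electronics, buyer-exempt → 0% → €0.00
Rain jacket €129.69: clothing & footwear → 9.5% → €12.32
AA batteries (8-pack) €13.22: general merchandise → 3% → €0.40
Greeting card €5.06: general merchandise → 3% → €0.15
Sparkling wine €24.51: alcohol → 13% → €3.19
External SSD (1 TB) €92.96: electronics, buyer-exempt → 0% → €0.00
Pasta (2 lb) €3.29: grocery items, buyer-exempt → 0% → €0.00
LED flashlight €13.51: general merchandise → 3% → €0.41
Basic car wash €15.75: personal services → 9% → €1.42
Dish soap €6.18: general merchandise → 3% → €0.19
Watch battery replacement €17.72: personal services → 9% → €1.59
Total tax = €12.32 + €0.40 + €0.15 + €3.19 + €0.41 + €1.42 + €0.19 + €1.59 = €19.67

€19.67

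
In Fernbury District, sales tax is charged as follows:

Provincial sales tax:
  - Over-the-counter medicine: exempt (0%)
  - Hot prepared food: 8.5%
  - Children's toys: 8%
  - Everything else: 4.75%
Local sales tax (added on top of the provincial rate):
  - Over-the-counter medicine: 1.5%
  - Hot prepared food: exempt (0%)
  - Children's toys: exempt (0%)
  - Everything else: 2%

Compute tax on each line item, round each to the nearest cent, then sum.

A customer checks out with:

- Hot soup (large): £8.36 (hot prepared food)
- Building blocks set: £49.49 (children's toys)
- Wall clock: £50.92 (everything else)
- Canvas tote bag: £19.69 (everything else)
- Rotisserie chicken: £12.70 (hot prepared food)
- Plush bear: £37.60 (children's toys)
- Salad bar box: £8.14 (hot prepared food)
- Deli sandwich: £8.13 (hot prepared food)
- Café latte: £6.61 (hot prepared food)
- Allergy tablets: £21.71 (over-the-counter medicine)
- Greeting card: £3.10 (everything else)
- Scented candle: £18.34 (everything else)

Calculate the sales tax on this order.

£17.25

Hot soup (large) £8.36: hot prepared food → 8.5% + 0% local = 8.5% → £0.71
Building blocks set £49.49: children's toys → 8% + 0% local = 8% → £3.96
Wall clock £50.92: everything else → 4.75% + 2% local = 6.75% → £3.44
Canvas tote bag £19.69: everything else → 4.75% + 2% local = 6.75% → £1.33
Rotisserie chicken £12.70: hot prepared food → 8.5% + 0% local = 8.5% → £1.08
Plush bear £37.60: children's toys → 8% + 0% local = 8% → £3.01
Salad bar box £8.14: hot prepared food → 8.5% + 0% local = 8.5% → £0.69
Deli sandwich £8.13: hot prepared food → 8.5% + 0% local = 8.5% → £0.69
Café latte £6.61: hot prepared food → 8.5% + 0% local = 8.5% → £0.56
Allergy tablets £21.71: over-the-counter medicine → 0% + 1.5% local = 1.5% → £0.33
Greeting card £3.10: everything else → 4.75% + 2% local = 6.75% → £0.21
Scented candle £18.34: everything else → 4.75% + 2% local = 6.75% → £1.24
Total tax = £0.71 + £3.96 + £3.44 + £1.33 + £1.08 + £3.01 + £0.69 + £0.69 + £0.56 + £0.33 + £0.21 + £1.24 = £17.25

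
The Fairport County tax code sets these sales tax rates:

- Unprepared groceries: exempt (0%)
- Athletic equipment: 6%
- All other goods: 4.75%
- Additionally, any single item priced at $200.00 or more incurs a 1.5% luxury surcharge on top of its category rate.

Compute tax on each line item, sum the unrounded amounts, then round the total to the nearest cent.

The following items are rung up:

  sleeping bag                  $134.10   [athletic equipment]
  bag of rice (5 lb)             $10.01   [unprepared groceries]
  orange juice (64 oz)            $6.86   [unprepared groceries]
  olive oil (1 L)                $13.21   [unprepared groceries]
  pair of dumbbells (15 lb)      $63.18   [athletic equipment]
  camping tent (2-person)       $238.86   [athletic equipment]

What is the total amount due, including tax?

Sleeping bag $134.10: athletic equipment → 6% → $8.046
Bag of rice (5 lb) $10.01: unprepared groceries → 0% → $0.00
Orange juice (64 oz) $6.86: unprepared groceries → 0% → $0.00
Olive oil (1 L) $13.21: unprepared groceries → 0% → $0.00
Pair of dumbbells (15 lb) $63.18: athletic equipment → 6% → $3.7908
Camping tent (2-person) $238.86: athletic equipment → 6% + 1.5% surcharge = 7.5% → $17.9145
Subtotal = $466.22; unrounded tax = $29.7513 → $29.75; total due = $495.97

$495.97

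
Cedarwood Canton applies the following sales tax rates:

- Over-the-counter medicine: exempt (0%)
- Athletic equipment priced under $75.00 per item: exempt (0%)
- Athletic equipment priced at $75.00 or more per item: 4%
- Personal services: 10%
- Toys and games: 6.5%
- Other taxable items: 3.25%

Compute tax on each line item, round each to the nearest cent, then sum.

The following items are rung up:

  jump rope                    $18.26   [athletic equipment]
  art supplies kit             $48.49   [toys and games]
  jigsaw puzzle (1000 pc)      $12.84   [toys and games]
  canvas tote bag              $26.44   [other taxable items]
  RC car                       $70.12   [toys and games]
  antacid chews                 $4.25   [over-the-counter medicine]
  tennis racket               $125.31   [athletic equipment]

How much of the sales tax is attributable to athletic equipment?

$5.01

Jump rope $18.26: athletic equipment, under $75.00 → 0% → $0.00
Tennis racket $125.31: athletic equipment, $75.00 or more → 4% → $5.01
Tax on athletic equipment = $0.00 + $5.01 = $5.01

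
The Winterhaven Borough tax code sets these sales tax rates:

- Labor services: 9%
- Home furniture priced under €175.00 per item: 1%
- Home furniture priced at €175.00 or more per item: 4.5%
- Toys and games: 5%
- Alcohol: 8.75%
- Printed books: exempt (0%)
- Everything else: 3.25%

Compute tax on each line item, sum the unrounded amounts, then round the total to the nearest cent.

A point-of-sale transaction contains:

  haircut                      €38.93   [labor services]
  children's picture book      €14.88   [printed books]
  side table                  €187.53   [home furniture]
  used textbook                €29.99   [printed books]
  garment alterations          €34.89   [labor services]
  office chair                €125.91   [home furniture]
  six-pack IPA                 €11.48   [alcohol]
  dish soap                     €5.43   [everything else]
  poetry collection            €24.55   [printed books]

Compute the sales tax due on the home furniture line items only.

€9.70

Side table €187.53: home furniture, €175.00 or more → 4.5% → €8.43885
Office chair €125.91: home furniture, under €175.00 → 1% → €1.2591
Tax on home furniture: unrounded sum = €9.69795 → €9.70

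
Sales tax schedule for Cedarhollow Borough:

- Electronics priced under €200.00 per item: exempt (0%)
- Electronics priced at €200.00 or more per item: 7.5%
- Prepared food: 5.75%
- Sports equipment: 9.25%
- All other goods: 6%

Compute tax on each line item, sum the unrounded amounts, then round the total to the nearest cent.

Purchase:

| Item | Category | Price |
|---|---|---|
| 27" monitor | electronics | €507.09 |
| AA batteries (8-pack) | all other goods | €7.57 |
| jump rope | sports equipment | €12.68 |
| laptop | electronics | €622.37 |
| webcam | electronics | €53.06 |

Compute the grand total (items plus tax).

€1289.11

27" monitor €507.09: electronics, €200.00 or more → 7.5% → €38.03175
AA batteries (8-pack) €7.57: all other goods → 6% → €0.4542
Jump rope €12.68: sports equipment → 9.25% → €1.1729
Laptop €622.37: electronics, €200.00 or more → 7.5% → €46.67775
Webcam €53.06: electronics, under €200.00 → 0% → €0.00
Subtotal = €1202.77; unrounded tax = €86.3366 → €86.34; total due = €1289.11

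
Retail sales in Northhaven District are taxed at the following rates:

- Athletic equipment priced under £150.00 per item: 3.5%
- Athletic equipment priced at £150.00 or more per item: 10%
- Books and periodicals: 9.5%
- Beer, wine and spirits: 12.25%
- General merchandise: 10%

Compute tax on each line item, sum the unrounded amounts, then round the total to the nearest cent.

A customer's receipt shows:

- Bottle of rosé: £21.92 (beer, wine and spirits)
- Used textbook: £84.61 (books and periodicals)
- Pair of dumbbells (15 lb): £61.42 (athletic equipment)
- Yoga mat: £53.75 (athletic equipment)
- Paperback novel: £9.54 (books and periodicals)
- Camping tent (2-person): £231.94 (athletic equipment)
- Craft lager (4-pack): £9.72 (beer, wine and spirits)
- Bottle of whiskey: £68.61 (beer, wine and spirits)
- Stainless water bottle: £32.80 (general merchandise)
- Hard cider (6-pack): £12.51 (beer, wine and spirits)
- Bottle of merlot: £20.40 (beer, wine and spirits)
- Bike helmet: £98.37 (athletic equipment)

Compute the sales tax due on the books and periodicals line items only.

£8.94

Used textbook £84.61: books and periodicals → 9.5% → £8.03795
Paperback novel £9.54: books and periodicals → 9.5% → £0.9063
Tax on books and periodicals: unrounded sum = £8.94425 → £8.94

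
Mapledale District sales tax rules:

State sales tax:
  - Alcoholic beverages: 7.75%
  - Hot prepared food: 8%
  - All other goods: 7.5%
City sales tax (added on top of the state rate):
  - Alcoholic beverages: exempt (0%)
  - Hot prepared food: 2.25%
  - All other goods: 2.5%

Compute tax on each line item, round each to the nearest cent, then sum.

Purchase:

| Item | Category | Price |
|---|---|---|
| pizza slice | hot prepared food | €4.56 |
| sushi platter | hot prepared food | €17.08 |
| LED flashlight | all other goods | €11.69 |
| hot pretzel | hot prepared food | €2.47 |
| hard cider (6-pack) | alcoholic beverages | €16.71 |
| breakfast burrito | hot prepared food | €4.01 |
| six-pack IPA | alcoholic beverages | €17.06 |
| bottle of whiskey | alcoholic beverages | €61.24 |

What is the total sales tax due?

Pizza slice €4.56: hot prepared food → 8% + 2.25% city = 10.25% → €0.47
Sushi platter €17.08: hot prepared food → 8% + 2.25% city = 10.25% → €1.75
LED flashlight €11.69: all other goods → 7.5% + 2.5% city = 10% → €1.17
Hot pretzel €2.47: hot prepared food → 8% + 2.25% city = 10.25% → €0.25
Hard cider (6-pack) €16.71: alcoholic beverages → 7.75% + 0% city = 7.75% → €1.30
Breakfast burrito €4.01: hot prepared food → 8% + 2.25% city = 10.25% → €0.41
Six-pack IPA €17.06: alcoholic beverages → 7.75% + 0% city = 7.75% → €1.32
Bottle of whiskey €61.24: alcoholic beverages → 7.75% + 0% city = 7.75% → €4.75
Total tax = €0.47 + €1.75 + €1.17 + €0.25 + €1.30 + €0.41 + €1.32 + €4.75 = €11.42

€11.42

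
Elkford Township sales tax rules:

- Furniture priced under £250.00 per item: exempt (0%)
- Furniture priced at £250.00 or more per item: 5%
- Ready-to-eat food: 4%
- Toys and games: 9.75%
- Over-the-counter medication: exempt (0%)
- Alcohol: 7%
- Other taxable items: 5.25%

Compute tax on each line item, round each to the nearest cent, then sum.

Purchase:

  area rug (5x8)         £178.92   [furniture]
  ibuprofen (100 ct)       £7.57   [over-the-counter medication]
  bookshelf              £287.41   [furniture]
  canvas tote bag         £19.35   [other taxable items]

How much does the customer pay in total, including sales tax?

Area rug (5x8) £178.92: furniture, under £250.00 → 0% → £0.00
Ibuprofen (100 ct) £7.57: over-the-counter medication → 0% → £0.00
Bookshelf £287.41: furniture, £250.00 or more → 5% → £14.37
Canvas tote bag £19.35: other taxable items → 5.25% → £1.02
Subtotal = £493.25; tax = £15.39; total due = £508.64

£508.64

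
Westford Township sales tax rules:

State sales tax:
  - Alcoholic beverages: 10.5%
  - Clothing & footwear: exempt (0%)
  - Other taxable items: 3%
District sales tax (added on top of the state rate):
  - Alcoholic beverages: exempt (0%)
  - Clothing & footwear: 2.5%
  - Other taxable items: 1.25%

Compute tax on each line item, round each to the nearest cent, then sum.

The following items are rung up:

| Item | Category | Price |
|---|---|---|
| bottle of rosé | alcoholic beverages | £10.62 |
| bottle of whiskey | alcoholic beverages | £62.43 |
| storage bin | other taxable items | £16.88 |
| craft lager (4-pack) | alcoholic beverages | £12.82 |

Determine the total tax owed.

£9.75

Bottle of rosé £10.62: alcoholic beverages → 10.5% + 0% district = 10.5% → £1.12
Bottle of whiskey £62.43: alcoholic beverages → 10.5% + 0% district = 10.5% → £6.56
Storage bin £16.88: other taxable items → 3% + 1.25% district = 4.25% → £0.72
Craft lager (4-pack) £12.82: alcoholic beverages → 10.5% + 0% district = 10.5% → £1.35
Total tax = £1.12 + £6.56 + £0.72 + £1.35 = £9.75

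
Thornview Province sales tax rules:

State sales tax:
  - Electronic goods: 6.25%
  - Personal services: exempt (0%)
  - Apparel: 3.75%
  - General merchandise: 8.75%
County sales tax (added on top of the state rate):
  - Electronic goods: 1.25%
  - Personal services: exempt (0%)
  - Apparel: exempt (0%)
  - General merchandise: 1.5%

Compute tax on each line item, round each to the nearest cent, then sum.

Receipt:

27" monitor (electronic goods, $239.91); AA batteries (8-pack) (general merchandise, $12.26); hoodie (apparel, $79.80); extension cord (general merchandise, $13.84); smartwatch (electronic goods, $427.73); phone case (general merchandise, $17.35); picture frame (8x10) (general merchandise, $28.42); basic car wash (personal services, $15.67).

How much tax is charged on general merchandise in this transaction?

AA batteries (8-pack) $12.26: general merchandise → 8.75% + 1.5% county = 10.25% → $1.26
Extension cord $13.84: general merchandise → 8.75% + 1.5% county = 10.25% → $1.42
Phone case $17.35: general merchandise → 8.75% + 1.5% county = 10.25% → $1.78
Picture frame (8x10) $28.42: general merchandise → 8.75% + 1.5% county = 10.25% → $2.91
Tax on general merchandise = $1.26 + $1.42 + $1.78 + $2.91 = $7.37

$7.37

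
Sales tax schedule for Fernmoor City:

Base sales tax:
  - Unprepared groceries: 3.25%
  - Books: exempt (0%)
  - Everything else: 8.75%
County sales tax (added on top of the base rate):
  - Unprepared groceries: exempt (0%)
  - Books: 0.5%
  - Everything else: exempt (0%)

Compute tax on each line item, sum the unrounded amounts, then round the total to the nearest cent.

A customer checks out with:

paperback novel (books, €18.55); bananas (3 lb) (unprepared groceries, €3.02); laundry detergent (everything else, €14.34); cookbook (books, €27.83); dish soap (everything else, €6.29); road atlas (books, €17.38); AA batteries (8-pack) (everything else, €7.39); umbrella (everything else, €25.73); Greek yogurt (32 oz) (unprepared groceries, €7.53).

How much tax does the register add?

€5.36

Paperback novel €18.55: books → 0% + 0.5% county = 0.5% → €0.09275
Bananas (3 lb) €3.02: unprepared groceries → 3.25% + 0% county = 3.25% → €0.09815
Laundry detergent €14.34: everything else → 8.75% + 0% county = 8.75% → €1.25475
Cookbook €27.83: books → 0% + 0.5% county = 0.5% → €0.13915
Dish soap €6.29: everything else → 8.75% + 0% county = 8.75% → €0.550375
Road atlas €17.38: books → 0% + 0.5% county = 0.5% → €0.0869
AA batteries (8-pack) €7.39: everything else → 8.75% + 0% county = 8.75% → €0.646625
Umbrella €25.73: everything else → 8.75% + 0% county = 8.75% → €2.251375
Greek yogurt (32 oz) €7.53: unprepared groceries → 3.25% + 0% county = 3.25% → €0.244725
Unrounded tax sum = €5.3648 → €5.36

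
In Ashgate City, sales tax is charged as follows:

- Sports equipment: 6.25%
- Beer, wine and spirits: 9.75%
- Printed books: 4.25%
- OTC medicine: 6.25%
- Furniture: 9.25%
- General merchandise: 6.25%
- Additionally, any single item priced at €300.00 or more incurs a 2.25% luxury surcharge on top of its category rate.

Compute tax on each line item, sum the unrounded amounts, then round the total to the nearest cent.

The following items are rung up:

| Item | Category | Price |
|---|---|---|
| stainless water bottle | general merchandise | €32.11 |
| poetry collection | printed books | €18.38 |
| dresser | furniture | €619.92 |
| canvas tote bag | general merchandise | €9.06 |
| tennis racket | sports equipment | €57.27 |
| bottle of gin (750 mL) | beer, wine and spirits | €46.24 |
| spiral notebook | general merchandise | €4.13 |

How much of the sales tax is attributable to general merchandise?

Stainless water bottle €32.11: general merchandise → 6.25% → €2.006875
Canvas tote bag €9.06: general merchandise → 6.25% → €0.56625
Spiral notebook €4.13: general merchandise → 6.25% → €0.258125
Tax on general merchandise: unrounded sum = €2.83125 → €2.83

€2.83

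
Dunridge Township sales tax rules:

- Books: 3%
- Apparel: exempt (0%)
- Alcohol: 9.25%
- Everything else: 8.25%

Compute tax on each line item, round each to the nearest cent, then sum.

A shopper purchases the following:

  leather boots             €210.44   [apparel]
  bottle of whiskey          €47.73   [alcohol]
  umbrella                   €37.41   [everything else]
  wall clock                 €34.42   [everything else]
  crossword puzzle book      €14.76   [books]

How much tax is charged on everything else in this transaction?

Umbrella €37.41: everything else → 8.25% → €3.09
Wall clock €34.42: everything else → 8.25% → €2.84
Tax on everything else = €3.09 + €2.84 = €5.93

€5.93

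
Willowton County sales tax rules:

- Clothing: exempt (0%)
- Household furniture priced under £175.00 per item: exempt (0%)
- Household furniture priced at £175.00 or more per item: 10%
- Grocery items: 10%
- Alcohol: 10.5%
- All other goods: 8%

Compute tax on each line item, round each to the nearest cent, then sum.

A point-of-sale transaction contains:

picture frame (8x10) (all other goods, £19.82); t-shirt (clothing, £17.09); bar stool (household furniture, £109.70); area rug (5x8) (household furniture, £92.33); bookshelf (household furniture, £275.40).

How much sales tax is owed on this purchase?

£29.13

Picture frame (8x10) £19.82: all other goods → 8% → £1.59
T-shirt £17.09: clothing → 0% → £0.00
Bar stool £109.70: household furniture, under £175.00 → 0% → £0.00
Area rug (5x8) £92.33: household furniture, under £175.00 → 0% → £0.00
Bookshelf £275.40: household furniture, £175.00 or more → 10% → £27.54
Total tax = £1.59 + £27.54 = £29.13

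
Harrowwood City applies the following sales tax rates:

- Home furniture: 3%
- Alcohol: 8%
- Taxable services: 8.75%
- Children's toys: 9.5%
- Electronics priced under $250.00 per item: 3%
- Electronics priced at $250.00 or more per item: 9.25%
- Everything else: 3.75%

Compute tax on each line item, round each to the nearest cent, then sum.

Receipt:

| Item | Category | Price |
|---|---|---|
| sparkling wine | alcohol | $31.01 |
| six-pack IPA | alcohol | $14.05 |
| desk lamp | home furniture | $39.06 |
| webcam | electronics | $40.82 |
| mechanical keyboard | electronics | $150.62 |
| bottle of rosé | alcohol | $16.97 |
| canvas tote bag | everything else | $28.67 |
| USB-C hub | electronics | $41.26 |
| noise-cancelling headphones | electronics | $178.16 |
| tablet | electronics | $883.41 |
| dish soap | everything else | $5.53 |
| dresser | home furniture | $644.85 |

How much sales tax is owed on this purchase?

$120.81

Sparkling wine $31.01: alcohol → 8% → $2.48
Six-pack IPA $14.05: alcohol → 8% → $1.12
Desk lamp $39.06: home furniture → 3% → $1.17
Webcam $40.82: electronics, under $250.00 → 3% → $1.22
Mechanical keyboard $150.62: electronics, under $250.00 → 3% → $4.52
Bottle of rosé $16.97: alcohol → 8% → $1.36
Canvas tote bag $28.67: everything else → 3.75% → $1.08
USB-C hub $41.26: electronics, under $250.00 → 3% → $1.24
Noise-cancelling headphones $178.16: electronics, under $250.00 → 3% → $5.34
Tablet $883.41: electronics, $250.00 or more → 9.25% → $81.72
Dish soap $5.53: everything else → 3.75% → $0.21
Dresser $644.85: home furniture → 3% → $19.35
Total tax = $2.48 + $1.12 + $1.17 + $1.22 + $4.52 + $1.36 + $1.08 + $1.24 + $5.34 + $81.72 + $0.21 + $19.35 = $120.81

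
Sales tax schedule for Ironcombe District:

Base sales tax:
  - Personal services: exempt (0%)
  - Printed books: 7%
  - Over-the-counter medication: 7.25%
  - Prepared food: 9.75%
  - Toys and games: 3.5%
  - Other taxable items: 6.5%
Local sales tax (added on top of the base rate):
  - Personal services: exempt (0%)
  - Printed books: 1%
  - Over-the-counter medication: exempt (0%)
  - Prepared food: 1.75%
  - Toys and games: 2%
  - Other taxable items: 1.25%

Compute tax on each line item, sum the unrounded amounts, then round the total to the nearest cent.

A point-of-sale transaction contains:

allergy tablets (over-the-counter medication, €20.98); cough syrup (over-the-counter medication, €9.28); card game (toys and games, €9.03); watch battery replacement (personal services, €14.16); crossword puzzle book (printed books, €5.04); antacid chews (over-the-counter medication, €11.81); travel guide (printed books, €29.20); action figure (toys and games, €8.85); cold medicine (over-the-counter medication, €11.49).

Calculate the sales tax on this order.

Allergy tablets €20.98: over-the-counter medication → 7.25% + 0% local = 7.25% → €1.52105
Cough syrup €9.28: over-the-counter medication → 7.25% + 0% local = 7.25% → €0.6728
Card game €9.03: toys and games → 3.5% + 2% local = 5.5% → €0.49665
Watch battery replacement €14.16: personal services → 0% + 0% local = 0% → €0.00
Crossword puzzle book €5.04: printed books → 7% + 1% local = 8% → €0.4032
Antacid chews €11.81: over-the-counter medication → 7.25% + 0% local = 7.25% → €0.856225
Travel guide €29.20: printed books → 7% + 1% local = 8% → €2.336
Action figure €8.85: toys and games → 3.5% + 2% local = 5.5% → €0.48675
Cold medicine €11.49: over-the-counter medication → 7.25% + 0% local = 7.25% → €0.833025
Unrounded tax sum = €7.6057 → €7.61

€7.61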